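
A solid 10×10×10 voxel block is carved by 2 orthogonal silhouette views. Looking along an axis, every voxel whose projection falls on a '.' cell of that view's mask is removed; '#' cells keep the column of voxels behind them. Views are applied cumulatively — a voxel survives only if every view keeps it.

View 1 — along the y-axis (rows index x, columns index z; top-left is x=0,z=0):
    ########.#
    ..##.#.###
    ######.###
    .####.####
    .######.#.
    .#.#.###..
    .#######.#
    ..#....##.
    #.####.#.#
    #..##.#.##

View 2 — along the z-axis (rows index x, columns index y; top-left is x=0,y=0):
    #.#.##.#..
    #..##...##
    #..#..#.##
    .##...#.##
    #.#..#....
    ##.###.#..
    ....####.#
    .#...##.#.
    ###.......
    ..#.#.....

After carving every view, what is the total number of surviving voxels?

start: 10×10×10 = 1000 voxels
after view 1 [y-axis, 68 of 100 cells solid] → remaining = 680
after view 2 [z-axis, 43 of 100 cells solid] → remaining = 296

voxel count = 296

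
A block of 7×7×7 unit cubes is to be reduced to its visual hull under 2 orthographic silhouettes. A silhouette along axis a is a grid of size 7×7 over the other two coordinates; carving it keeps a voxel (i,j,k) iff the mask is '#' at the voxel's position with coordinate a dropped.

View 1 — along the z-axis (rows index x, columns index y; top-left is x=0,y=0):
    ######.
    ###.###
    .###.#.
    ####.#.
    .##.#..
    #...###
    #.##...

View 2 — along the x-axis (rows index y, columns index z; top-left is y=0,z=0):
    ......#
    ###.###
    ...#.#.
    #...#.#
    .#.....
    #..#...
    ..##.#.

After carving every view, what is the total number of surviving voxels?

79 voxels

before carving: 343 voxels (7×7×7)
V1 z: intersect with XY mask (31 set) -- 217 left
V2 x: intersect with YZ mask (18 set) -- 79 left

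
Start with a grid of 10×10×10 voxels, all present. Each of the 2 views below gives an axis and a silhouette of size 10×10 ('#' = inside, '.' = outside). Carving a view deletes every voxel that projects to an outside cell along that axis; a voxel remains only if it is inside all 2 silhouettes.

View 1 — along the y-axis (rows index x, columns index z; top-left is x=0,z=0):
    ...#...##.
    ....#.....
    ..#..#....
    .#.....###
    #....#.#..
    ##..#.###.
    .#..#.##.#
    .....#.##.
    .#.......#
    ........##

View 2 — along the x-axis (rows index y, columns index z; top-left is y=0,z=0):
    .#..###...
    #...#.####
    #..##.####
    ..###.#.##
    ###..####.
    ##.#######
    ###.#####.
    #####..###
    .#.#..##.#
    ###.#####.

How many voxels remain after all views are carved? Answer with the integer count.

remaining voxels: 221

initial block: 10^3 = 1000
carve view 1 (along y, XZ-mask fill 31/100): 310 voxels remain
carve view 2 (along x, YZ-mask fill 68/100): 221 voxels remain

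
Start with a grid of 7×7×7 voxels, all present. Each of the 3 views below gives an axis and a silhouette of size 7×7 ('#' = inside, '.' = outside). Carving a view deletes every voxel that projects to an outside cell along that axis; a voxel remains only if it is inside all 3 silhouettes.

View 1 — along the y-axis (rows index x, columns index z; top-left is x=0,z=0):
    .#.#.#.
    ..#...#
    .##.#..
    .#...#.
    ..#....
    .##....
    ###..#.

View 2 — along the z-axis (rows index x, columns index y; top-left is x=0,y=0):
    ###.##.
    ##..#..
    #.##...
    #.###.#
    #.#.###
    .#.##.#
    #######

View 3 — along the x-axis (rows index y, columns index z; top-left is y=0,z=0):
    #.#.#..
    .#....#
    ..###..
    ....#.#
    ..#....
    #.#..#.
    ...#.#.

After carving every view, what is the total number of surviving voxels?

|visual hull| = 27

initial block: 7^3 = 343
  1. axis=1 (XZ plane), |mask|=17  ⇒  voxels=119
  2. axis=2 (XY plane), |mask|=32  ⇒  voxels=81
  3. axis=0 (YZ plane), |mask|=16  ⇒  voxels=27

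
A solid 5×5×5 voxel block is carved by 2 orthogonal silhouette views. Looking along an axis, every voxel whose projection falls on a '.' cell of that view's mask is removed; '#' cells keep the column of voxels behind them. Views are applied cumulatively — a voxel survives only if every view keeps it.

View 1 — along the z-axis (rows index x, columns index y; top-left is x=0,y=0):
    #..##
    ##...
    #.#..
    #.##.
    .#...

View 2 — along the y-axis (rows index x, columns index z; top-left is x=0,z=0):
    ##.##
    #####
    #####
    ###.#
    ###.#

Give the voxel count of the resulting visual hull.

remaining voxels: 48

initial block: 5^3 = 125
carve view 1 (along z, XY-mask fill 11/25): 55 voxels remain
carve view 2 (along y, XZ-mask fill 22/25): 48 voxels remain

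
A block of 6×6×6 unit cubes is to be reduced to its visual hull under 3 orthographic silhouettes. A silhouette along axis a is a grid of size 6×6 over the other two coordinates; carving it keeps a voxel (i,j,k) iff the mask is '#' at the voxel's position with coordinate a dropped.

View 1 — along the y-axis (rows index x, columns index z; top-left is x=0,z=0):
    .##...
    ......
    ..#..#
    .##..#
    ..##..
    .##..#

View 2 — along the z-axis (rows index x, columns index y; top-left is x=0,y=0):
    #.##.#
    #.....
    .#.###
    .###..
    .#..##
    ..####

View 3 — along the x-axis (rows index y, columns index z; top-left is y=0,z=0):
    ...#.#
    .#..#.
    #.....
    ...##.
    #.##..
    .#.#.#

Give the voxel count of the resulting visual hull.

10 voxels

initial block: 6^3 = 216
[1] y-view keeps 12 columns → grid now 72
[2] z-view keeps 19 columns → grid now 43
[3] x-view keeps 13 columns → grid now 10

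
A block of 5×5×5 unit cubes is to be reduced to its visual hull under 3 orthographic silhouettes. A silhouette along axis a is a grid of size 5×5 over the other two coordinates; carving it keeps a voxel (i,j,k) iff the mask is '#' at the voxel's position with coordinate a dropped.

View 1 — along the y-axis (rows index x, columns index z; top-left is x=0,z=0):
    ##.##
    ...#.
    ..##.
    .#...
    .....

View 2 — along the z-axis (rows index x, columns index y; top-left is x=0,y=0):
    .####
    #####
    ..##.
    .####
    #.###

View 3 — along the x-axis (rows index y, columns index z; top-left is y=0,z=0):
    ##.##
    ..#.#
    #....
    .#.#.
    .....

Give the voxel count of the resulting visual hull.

remaining voxels: 8

initial block: 5^3 = 125
step 1: project along y, AND mask (8/25) → |grid| = 40
step 2: project along z, AND mask (19/25) → |grid| = 29
step 3: project along x, AND mask (9/25) → |grid| = 8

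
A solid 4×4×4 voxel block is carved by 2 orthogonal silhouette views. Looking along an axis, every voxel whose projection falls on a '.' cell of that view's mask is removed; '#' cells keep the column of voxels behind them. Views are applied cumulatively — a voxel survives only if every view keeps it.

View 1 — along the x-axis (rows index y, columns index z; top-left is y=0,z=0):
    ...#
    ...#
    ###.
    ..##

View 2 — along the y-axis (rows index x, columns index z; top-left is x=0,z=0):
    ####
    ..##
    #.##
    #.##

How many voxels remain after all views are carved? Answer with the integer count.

initial block: 4^3 = 64
step 1: project along x, AND mask (7/16) → |grid| = 28
step 2: project along y, AND mask (12/16) → |grid| = 24

voxel count = 24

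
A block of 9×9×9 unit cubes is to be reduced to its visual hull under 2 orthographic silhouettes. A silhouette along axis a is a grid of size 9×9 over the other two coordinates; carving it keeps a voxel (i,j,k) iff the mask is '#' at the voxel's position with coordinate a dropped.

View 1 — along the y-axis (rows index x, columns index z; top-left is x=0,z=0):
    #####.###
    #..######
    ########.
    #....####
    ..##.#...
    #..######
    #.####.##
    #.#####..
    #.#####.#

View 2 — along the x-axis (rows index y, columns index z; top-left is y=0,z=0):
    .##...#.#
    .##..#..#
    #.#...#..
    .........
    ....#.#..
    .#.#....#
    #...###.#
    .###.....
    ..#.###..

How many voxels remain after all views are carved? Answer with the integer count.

full grid |V| = 729
  1. axis=1 (XZ plane), |mask|=58  ⇒  voxels=522
  2. axis=0 (YZ plane), |mask|=28  ⇒  voxels=174

remaining voxels: 174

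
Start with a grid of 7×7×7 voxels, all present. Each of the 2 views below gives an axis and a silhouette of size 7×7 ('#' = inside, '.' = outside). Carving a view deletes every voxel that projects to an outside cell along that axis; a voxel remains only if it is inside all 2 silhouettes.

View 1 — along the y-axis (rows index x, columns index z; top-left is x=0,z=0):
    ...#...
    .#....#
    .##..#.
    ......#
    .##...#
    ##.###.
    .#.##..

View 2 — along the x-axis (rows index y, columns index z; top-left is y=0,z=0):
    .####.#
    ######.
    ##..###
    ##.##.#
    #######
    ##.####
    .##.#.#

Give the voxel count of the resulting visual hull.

start: 7×7×7 = 343 voxels
  1. axis=1 (XZ plane), |mask|=18  ⇒  voxels=126
  2. axis=0 (YZ plane), |mask|=38  ⇒  voxels=103

remaining voxels: 103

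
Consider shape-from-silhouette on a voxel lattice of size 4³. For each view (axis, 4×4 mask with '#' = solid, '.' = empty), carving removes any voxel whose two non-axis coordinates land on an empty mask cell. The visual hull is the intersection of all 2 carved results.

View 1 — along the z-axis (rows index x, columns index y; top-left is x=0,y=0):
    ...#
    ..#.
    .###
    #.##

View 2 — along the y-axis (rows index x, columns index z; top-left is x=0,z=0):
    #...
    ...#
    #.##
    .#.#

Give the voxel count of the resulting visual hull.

voxel count = 17

start: 4×4×4 = 64 voxels
after view 1 [z-axis, 8 of 16 cells solid] → remaining = 32
after view 2 [y-axis, 7 of 16 cells solid] → remaining = 17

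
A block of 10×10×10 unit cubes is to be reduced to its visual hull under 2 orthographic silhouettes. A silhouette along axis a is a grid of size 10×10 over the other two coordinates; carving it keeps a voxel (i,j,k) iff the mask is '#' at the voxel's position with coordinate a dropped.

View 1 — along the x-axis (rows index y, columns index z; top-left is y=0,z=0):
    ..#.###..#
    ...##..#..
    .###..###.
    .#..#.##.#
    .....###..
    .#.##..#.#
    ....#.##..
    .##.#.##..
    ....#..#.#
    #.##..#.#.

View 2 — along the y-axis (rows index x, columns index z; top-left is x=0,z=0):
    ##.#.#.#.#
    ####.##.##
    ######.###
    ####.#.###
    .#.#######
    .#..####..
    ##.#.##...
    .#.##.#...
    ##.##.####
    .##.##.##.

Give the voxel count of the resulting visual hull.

remaining voxels: 286

start: 10×10×10 = 1000 voxels
  1. axis=0 (YZ plane), |mask|=43  ⇒  voxels=430
  2. axis=1 (XZ plane), |mask|=67  ⇒  voxels=286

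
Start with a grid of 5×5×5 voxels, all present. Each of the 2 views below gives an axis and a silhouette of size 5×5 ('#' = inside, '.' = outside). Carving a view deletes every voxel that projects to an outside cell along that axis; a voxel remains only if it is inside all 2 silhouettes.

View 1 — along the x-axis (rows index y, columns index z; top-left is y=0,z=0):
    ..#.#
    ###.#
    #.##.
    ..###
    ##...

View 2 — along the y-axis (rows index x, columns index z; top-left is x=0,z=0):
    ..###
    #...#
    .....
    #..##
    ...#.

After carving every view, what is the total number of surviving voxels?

remaining voxels: 25

start: 5×5×5 = 125 voxels
V1 x: intersect with YZ mask (14 set) -- 70 left
V2 y: intersect with XZ mask (9 set) -- 25 left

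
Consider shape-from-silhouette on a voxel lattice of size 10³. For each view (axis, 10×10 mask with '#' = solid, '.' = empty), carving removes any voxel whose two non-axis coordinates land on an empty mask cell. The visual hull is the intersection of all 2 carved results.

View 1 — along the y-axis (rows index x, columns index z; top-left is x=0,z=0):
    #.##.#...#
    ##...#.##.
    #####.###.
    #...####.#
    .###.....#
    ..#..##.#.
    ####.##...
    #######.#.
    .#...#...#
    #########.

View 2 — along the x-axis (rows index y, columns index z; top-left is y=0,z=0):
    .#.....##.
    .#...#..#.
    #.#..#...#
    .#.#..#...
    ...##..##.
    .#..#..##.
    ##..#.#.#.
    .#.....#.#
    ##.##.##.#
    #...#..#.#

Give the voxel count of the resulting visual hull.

full grid |V| = 1000
  1. axis=1 (XZ plane), |mask|=58  ⇒  voxels=580
  2. axis=0 (YZ plane), |mask|=40  ⇒  voxels=221

221 voxels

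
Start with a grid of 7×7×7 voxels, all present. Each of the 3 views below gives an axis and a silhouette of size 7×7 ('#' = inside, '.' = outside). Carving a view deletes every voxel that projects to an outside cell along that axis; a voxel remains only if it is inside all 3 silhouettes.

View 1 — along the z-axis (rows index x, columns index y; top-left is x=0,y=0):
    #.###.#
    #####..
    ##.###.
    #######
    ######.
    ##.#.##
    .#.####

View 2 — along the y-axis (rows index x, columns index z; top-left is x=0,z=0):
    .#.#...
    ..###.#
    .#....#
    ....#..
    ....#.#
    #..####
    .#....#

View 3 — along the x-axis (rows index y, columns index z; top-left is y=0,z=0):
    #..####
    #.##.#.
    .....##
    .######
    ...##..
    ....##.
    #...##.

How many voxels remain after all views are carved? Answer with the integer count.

full grid |V| = 343
V1 z: intersect with XY mask (38 set) -- 266 left
V2 y: intersect with XZ mask (18 set) -- 94 left
V3 x: intersect with YZ mask (24 set) -- 50 left

voxel count = 50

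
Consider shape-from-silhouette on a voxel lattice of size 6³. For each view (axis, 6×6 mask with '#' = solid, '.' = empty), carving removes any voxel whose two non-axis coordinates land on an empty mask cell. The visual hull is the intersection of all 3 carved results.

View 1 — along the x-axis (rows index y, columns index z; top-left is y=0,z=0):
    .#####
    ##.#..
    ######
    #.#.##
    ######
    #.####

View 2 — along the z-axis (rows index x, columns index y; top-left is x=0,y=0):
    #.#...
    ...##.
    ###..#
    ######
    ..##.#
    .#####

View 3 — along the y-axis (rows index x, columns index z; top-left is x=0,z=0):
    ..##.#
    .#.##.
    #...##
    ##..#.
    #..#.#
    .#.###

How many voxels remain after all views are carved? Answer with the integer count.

full grid |V| = 216
carve view 1 (along x, YZ-mask fill 29/36): 174 voxels remain
carve view 2 (along z, XY-mask fill 22/36): 108 voxels remain
carve view 3 (along y, XZ-mask fill 19/36): 56 voxels remain

voxel count = 56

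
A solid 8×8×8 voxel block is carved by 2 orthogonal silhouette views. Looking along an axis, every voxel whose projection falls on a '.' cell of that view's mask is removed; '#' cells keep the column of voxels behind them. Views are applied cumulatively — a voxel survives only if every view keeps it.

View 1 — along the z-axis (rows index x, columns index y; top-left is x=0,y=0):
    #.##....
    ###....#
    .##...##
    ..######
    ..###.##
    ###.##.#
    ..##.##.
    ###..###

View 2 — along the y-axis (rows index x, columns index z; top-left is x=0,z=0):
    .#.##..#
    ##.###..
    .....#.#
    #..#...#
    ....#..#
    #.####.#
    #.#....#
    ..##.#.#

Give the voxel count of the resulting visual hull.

initial block: 8^3 = 512
step 1: project along z, AND mask (38/64) → |grid| = 304
step 2: project along y, AND mask (29/64) → |grid| = 140

remaining voxels: 140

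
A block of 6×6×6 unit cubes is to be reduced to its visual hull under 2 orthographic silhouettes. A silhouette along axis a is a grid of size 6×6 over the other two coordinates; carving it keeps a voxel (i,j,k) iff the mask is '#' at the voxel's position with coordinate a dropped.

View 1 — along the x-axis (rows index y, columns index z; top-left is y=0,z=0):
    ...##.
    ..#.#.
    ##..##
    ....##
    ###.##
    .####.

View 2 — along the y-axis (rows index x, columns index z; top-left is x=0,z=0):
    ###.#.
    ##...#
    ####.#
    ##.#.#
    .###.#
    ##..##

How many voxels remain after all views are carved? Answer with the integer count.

70 voxels

initial block: 6^3 = 216
step 1: project along x, AND mask (19/36) → |grid| = 114
step 2: project along y, AND mask (24/36) → |grid| = 70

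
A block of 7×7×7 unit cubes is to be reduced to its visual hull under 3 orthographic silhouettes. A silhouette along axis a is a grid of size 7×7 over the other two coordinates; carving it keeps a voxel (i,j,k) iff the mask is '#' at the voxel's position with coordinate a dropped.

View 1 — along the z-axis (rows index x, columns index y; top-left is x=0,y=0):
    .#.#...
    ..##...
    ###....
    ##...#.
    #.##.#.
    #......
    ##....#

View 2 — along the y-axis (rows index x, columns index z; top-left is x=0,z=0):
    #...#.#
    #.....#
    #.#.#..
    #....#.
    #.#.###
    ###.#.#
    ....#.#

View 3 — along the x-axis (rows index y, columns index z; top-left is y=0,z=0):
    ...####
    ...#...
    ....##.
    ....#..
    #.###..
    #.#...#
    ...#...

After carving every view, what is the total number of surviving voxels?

18 voxels

initial block: 7^3 = 343
carve view 1 (along z, XY-mask fill 18/49): 126 voxels remain
carve view 2 (along y, XZ-mask fill 22/49): 56 voxels remain
carve view 3 (along x, YZ-mask fill 16/49): 18 voxels remain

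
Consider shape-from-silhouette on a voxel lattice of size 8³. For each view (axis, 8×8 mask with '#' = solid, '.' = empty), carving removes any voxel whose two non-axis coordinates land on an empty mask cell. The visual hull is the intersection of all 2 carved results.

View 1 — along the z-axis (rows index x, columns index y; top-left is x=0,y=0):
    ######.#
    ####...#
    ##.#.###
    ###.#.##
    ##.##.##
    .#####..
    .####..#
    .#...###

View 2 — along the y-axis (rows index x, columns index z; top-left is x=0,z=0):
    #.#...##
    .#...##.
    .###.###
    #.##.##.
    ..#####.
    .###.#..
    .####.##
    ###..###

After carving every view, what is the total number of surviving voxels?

start: 8×8×8 = 512 voxels
[1] z-view keeps 44 columns → grid now 352
[2] y-view keeps 39 columns → grid now 213

213 voxels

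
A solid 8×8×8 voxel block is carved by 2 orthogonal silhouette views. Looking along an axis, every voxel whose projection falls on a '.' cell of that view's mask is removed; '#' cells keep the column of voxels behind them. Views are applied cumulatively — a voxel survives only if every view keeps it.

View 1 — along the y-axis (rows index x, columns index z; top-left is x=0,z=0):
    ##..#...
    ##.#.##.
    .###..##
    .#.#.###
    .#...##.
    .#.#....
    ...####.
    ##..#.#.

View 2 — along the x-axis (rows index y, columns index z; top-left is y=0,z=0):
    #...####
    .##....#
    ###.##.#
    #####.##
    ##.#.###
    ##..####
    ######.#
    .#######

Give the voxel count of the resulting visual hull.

full grid |V| = 512
step 1: project along y, AND mask (31/64) → |grid| = 248
step 2: project along x, AND mask (47/64) → |grid| = 180

voxel count = 180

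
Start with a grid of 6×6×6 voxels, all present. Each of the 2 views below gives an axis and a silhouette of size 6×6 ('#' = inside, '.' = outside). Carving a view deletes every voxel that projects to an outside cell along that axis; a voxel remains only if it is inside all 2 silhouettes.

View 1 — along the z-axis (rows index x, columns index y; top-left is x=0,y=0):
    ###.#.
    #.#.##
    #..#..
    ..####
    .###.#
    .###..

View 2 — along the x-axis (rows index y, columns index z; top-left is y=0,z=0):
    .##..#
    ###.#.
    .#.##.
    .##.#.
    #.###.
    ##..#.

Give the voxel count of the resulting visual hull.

full grid |V| = 216
carve view 1 (along z, XY-mask fill 21/36): 126 voxels remain
carve view 2 (along x, YZ-mask fill 20/36): 69 voxels remain

|visual hull| = 69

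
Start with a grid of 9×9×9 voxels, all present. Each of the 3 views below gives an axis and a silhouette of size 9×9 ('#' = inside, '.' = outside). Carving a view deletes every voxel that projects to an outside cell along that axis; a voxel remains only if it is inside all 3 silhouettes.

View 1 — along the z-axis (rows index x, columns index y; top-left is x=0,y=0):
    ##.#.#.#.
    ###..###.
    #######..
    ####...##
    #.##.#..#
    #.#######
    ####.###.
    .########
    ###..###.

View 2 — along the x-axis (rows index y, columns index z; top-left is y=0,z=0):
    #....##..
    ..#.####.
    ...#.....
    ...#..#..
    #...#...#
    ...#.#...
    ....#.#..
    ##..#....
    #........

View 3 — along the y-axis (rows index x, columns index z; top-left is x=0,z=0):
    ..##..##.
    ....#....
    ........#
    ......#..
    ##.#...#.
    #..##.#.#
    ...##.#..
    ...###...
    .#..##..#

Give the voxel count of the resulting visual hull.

start: 9×9×9 = 729 voxels
V1 z: intersect with XY mask (58 set) -- 522 left
V2 x: intersect with YZ mask (22 set) -- 143 left
V3 y: intersect with XZ mask (26 set) -- 59 left

remaining voxels: 59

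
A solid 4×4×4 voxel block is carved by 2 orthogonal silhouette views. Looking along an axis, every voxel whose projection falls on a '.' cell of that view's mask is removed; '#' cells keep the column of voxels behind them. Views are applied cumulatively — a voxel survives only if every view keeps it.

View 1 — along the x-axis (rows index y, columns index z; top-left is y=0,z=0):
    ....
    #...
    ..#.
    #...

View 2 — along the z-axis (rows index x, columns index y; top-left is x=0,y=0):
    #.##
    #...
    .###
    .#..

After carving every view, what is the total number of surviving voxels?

|visual hull| = 6

full grid |V| = 64
[1] x-view keeps 3 columns → grid now 12
[2] z-view keeps 8 columns → grid now 6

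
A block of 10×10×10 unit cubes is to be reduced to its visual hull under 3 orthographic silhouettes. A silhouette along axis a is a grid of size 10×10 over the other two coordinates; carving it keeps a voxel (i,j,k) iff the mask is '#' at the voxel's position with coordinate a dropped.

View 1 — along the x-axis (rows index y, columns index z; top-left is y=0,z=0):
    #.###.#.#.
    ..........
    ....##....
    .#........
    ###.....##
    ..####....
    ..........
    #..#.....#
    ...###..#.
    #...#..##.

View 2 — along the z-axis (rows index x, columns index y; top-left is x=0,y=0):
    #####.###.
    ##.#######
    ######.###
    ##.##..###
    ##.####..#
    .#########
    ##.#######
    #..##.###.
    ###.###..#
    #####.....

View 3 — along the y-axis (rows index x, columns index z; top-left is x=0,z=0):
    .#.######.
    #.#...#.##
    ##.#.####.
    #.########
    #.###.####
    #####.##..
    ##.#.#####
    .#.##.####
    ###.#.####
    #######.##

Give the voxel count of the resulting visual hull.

before carving: 1000 voxels (10×10×10)
step 1: project along x, AND mask (29/100) → |grid| = 290
step 2: project along z, AND mask (76/100) → |grid| = 224
step 3: project along y, AND mask (75/100) → |grid| = 164

|visual hull| = 164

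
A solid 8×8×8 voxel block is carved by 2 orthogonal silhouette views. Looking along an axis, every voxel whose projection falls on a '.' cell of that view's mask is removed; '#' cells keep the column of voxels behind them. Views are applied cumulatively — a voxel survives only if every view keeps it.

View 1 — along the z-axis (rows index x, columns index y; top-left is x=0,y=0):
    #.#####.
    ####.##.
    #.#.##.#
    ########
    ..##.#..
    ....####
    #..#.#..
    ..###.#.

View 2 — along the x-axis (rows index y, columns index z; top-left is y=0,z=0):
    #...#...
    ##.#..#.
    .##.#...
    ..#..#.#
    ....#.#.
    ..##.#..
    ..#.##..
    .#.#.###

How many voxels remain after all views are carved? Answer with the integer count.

before carving: 512 voxels (8×8×8)
after view 1 [z-axis, 39 of 64 cells solid] → remaining = 312
after view 2 [x-axis, 25 of 64 cells solid] → remaining = 115

|visual hull| = 115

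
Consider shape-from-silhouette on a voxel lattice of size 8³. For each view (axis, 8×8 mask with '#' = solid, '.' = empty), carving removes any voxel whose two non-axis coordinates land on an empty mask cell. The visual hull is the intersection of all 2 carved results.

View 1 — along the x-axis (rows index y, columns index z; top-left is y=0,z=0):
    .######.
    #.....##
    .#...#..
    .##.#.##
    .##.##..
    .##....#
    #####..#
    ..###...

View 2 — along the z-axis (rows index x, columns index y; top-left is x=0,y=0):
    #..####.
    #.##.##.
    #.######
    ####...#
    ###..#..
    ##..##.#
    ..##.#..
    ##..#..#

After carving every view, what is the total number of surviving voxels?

full grid |V| = 512
step 1: project along x, AND mask (32/64) → |grid| = 256
step 2: project along z, AND mask (38/64) → |grid| = 153

voxel count = 153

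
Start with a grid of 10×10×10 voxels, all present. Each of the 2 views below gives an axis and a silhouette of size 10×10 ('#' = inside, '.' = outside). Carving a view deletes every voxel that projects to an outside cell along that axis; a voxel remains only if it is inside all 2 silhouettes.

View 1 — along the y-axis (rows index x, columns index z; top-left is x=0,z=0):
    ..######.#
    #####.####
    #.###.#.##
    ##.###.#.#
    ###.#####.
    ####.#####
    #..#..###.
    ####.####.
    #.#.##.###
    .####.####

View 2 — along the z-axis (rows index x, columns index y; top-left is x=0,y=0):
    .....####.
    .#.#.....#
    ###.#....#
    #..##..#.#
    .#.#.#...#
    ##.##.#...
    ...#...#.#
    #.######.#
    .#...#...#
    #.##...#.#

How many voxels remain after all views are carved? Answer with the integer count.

remaining voxels: 342

full grid |V| = 1000
after view 1 [y-axis, 75 of 100 cells solid] → remaining = 750
after view 2 [z-axis, 45 of 100 cells solid] → remaining = 342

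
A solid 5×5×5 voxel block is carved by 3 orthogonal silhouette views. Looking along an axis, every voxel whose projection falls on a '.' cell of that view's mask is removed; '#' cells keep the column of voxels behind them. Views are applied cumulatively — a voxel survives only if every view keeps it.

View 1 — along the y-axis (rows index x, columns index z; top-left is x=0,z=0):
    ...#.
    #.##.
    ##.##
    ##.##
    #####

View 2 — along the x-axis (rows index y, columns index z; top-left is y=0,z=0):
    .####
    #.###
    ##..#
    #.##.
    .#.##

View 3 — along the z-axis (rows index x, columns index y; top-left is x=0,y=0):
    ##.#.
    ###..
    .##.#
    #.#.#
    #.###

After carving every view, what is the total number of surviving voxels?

start: 5×5×5 = 125 voxels
carve view 1 (along y, XZ-mask fill 17/25): 85 voxels remain
carve view 2 (along x, YZ-mask fill 17/25): 59 voxels remain
carve view 3 (along z, XY-mask fill 16/25): 40 voxels remain

voxel count = 40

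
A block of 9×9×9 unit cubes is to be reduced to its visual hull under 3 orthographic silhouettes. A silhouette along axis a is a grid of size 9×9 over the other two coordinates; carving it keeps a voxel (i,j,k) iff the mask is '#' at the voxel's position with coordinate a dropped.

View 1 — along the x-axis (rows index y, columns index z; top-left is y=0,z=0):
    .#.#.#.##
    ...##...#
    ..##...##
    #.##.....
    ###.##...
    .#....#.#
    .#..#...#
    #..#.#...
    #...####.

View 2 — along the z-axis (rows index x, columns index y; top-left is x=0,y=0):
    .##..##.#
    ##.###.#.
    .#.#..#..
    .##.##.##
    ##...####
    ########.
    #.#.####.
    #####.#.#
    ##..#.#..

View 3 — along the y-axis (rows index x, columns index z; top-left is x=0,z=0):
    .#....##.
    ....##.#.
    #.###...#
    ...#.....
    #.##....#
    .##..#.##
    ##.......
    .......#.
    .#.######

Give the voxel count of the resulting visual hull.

voxel count = 72

full grid |V| = 729
step 1: project along x, AND mask (34/81) → |grid| = 306
step 2: project along z, AND mask (51/81) → |grid| = 190
step 3: project along y, AND mask (31/81) → |grid| = 72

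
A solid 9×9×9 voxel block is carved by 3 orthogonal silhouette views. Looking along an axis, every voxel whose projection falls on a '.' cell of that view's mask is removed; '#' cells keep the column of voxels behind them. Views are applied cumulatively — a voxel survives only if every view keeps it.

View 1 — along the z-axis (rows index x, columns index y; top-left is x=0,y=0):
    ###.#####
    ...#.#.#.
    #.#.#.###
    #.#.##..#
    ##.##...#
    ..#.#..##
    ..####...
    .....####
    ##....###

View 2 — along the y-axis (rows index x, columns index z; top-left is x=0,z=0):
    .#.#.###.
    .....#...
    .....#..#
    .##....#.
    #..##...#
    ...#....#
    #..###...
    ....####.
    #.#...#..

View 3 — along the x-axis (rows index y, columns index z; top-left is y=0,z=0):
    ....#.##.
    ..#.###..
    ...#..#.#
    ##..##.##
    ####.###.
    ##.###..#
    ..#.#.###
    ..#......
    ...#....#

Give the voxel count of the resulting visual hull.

|visual hull| = 64

full grid |V| = 729
after view 1 [z-axis, 44 of 81 cells solid] → remaining = 396
after view 2 [y-axis, 28 of 81 cells solid] → remaining = 145
after view 3 [x-axis, 37 of 81 cells solid] → remaining = 64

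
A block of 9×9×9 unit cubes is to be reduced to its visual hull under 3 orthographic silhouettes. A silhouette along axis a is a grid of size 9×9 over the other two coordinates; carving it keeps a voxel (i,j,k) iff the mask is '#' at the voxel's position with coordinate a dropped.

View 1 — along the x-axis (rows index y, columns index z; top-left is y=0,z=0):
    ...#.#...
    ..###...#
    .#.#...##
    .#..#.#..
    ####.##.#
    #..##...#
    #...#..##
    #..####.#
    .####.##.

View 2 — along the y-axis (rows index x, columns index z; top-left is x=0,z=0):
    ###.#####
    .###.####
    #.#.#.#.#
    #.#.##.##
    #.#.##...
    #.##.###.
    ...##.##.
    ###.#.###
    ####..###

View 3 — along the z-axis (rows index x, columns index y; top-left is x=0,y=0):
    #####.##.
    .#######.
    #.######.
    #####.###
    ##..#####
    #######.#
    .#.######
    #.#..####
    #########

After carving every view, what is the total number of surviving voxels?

voxel count = 189

full grid |V| = 729
  1. axis=0 (YZ plane), |mask|=40  ⇒  voxels=360
  2. axis=1 (XZ plane), |mask|=54  ⇒  voxels=232
  3. axis=2 (XY plane), |mask|=66  ⇒  voxels=189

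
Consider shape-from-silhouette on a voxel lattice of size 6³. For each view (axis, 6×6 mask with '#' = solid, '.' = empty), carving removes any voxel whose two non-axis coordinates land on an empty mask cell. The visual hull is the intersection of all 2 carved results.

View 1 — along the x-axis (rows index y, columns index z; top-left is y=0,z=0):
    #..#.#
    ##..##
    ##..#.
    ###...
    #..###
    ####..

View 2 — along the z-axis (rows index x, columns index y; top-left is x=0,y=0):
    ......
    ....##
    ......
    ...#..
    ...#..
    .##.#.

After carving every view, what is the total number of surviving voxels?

start: 6×6×6 = 216 voxels
after view 1 [x-axis, 21 of 36 cells solid] → remaining = 126
after view 2 [z-axis, 7 of 36 cells solid] → remaining = 25

remaining voxels: 25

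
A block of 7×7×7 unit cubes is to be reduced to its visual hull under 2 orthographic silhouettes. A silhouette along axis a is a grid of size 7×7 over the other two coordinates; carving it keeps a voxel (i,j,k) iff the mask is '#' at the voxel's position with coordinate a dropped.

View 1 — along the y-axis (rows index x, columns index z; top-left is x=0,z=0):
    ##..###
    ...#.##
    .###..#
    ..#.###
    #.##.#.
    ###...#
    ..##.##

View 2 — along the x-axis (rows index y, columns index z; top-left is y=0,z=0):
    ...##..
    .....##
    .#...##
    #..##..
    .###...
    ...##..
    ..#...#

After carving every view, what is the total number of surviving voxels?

remaining voxels: 69

initial block: 7^3 = 343
step 1: project along y, AND mask (28/49) → |grid| = 196
step 2: project along x, AND mask (17/49) → |grid| = 69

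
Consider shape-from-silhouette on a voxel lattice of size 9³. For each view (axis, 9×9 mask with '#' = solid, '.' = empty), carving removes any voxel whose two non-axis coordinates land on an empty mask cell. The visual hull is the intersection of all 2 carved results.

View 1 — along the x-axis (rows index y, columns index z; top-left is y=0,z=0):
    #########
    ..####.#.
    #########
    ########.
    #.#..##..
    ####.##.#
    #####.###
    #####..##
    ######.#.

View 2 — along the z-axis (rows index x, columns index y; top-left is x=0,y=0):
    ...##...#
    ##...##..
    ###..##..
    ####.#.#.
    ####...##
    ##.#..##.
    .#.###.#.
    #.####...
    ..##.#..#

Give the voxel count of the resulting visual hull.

full grid |V| = 729
step 1: project along x, AND mask (64/81) → |grid| = 576
step 2: project along z, AND mask (43/81) → |grid| = 312

312 voxels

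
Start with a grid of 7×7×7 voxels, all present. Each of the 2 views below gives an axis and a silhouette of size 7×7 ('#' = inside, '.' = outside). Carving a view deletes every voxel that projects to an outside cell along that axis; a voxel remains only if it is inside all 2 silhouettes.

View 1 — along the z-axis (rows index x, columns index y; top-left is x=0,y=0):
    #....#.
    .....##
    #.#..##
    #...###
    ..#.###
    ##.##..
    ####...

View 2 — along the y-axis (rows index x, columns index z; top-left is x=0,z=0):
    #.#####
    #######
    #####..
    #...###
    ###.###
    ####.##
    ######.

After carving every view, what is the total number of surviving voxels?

134 voxels

start: 7×7×7 = 343 voxels
[1] z-view keeps 24 columns → grid now 168
[2] y-view keeps 40 columns → grid now 134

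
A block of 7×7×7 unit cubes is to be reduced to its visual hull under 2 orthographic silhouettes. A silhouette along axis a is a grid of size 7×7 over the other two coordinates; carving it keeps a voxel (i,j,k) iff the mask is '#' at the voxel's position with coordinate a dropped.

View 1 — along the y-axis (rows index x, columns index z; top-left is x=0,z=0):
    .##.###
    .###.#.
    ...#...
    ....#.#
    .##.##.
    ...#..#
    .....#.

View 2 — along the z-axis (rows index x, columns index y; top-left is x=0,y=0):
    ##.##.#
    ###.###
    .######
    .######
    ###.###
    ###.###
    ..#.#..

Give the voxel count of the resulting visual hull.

105 voxels

before carving: 343 voxels (7×7×7)
after view 1 [y-axis, 19 of 49 cells solid] → remaining = 133
after view 2 [z-axis, 37 of 49 cells solid] → remaining = 105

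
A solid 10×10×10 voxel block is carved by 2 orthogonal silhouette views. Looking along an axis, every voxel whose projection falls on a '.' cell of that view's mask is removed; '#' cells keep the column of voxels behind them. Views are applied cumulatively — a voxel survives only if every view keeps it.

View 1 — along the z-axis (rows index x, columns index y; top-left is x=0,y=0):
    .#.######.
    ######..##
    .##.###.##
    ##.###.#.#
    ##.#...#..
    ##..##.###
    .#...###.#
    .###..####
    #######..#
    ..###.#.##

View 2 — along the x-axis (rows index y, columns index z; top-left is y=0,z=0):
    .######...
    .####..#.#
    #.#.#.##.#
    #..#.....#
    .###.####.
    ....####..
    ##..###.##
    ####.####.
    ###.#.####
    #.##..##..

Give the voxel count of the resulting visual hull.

remaining voxels: 390

start: 10×10×10 = 1000 voxels
step 1: project along z, AND mask (66/100) → |grid| = 660
step 2: project along x, AND mask (60/100) → |grid| = 390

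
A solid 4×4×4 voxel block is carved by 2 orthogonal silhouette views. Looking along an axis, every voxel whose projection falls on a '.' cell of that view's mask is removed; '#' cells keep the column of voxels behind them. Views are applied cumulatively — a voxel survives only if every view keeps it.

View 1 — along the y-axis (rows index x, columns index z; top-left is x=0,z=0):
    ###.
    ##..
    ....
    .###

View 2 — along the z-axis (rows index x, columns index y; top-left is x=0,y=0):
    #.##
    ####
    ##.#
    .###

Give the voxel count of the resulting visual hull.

full grid |V| = 64
step 1: project along y, AND mask (8/16) → |grid| = 32
step 2: project along z, AND mask (13/16) → |grid| = 26

|visual hull| = 26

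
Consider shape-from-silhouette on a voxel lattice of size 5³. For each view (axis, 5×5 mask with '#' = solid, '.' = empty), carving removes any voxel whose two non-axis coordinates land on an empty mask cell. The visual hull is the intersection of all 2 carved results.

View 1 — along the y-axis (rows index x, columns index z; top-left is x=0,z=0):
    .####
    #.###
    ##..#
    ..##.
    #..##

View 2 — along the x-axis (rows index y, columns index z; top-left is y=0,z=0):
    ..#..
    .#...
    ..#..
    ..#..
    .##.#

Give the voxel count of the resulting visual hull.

start: 5×5×5 = 125 voxels
V1 y: intersect with XZ mask (16 set) -- 80 left
V2 x: intersect with YZ mask (7 set) -- 20 left

|visual hull| = 20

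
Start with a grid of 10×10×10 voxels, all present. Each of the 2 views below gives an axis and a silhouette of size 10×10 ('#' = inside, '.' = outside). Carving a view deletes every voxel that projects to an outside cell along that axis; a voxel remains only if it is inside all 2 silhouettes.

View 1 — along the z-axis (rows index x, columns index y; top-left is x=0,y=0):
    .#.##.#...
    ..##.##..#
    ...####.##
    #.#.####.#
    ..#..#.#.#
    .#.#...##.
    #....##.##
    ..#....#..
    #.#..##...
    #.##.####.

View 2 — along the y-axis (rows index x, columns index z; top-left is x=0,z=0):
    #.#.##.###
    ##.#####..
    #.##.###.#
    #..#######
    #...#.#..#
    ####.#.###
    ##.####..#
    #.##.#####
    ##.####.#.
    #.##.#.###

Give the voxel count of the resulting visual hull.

start: 10×10×10 = 1000 voxels
carve view 1 (along z, XY-mask fill 48/100): 480 voxels remain
carve view 2 (along y, XZ-mask fill 70/100): 337 voxels remain

|visual hull| = 337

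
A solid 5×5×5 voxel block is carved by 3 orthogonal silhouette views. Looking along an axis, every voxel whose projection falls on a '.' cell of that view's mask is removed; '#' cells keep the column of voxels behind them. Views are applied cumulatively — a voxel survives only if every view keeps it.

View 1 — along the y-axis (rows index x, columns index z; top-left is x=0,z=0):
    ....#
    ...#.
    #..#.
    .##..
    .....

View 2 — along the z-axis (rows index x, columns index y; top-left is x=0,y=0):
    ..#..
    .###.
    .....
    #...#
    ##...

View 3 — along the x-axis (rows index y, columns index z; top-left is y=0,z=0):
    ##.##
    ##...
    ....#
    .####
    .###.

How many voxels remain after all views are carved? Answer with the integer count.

voxel count = 5

start: 5×5×5 = 125 voxels
V1 y: intersect with XZ mask (6 set) -- 30 left
V2 z: intersect with XY mask (8 set) -- 8 left
V3 x: intersect with YZ mask (14 set) -- 5 left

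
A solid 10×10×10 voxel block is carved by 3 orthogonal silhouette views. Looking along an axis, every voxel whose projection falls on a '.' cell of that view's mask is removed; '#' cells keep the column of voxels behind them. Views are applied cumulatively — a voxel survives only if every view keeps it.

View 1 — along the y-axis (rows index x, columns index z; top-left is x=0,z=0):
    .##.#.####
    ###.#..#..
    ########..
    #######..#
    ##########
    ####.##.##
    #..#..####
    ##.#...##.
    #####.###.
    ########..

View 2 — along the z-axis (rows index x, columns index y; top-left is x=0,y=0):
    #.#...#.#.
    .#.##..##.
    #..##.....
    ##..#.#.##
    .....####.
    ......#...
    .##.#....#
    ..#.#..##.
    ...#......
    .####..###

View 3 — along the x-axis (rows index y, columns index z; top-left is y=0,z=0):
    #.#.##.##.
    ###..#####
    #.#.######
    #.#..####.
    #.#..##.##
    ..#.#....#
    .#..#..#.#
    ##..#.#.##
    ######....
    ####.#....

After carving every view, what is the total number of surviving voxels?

full grid |V| = 1000
[1] y-view keeps 73 columns → grid now 730
[2] z-view keeps 39 columns → grid now 281
[3] x-view keeps 58 columns → grid now 165

|visual hull| = 165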